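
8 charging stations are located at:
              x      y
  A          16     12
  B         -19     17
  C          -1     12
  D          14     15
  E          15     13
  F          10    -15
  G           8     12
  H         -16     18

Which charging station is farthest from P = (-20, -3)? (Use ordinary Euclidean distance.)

A

Squared Euclidean distances:
|PA|² = 1296 + 225 = 1521
|PB|² = 1 + 400 = 401
|PC|² = 361 + 225 = 586
|PD|² = 1156 + 324 = 1480
|PE|² = 1225 + 256 = 1481
|PF|² = 900 + 144 = 1044
|PG|² = 784 + 225 = 1009
|PH|² = 16 + 441 = 457
The largest is to A.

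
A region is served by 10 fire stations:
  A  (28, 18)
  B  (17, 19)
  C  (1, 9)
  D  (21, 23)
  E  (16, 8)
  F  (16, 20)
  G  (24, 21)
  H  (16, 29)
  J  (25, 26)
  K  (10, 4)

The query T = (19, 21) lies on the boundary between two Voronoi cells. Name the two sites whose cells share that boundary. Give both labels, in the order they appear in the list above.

Squared distances from T to each site:
|TA|² = 81 + 9 = 90
|TB|² = 4 + 4 = 8
|TC|² = 324 + 144 = 468
|TD|² = 4 + 4 = 8
|TE|² = 9 + 169 = 178
|TF|² = 9 + 1 = 10
|TG|² = 25 + 0 = 25
|TH|² = 9 + 64 = 73
|TJ|² = 36 + 25 = 61
|TK|² = 81 + 289 = 370
T is equidistant from B and D (both at squared distance 8), and every other site is strictly farther — so T lies on the B–D Voronoi edge.

B and D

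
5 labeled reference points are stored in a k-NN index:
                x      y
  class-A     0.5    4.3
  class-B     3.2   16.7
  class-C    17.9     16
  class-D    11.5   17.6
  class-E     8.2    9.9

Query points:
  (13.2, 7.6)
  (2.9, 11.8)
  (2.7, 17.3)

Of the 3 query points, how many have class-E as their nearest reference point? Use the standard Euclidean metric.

(13.2, 7.6) — d² to each: class-A:172.18, class-B:182.81, class-C:92.65, class-D:102.89, class-E:30.29 → nearest is class-E
(2.9, 11.8) — d² to each: class-A:62.01, class-B:24.1, class-C:242.64, class-D:107.6, class-E:31.7 → nearest is class-B
(2.7, 17.3) — d² to each: class-A:173.84, class-B:0.61, class-C:232.73, class-D:77.53, class-E:85.01 → nearest is class-B
1 of the 3 points has class-E as nearest.

1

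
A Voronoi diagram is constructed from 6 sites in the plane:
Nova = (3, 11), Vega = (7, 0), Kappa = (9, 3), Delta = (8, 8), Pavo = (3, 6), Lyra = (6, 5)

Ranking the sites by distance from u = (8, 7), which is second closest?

Lyra

Since √ is increasing, it suffices to compare squared distances:
d²(u, Nova) = (8−3)² + (7−11)² = 25 + 16 = 41
d²(u, Vega) = (8−7)² + (7−0)² = 1 + 49 = 50
d²(u, Kappa) = (8−9)² + (7−3)² = 1 + 16 = 17
d²(u, Delta) = (8−8)² + (7−8)² = 0 + 1 = 1
d²(u, Pavo) = (8−3)² + (7−6)² = 25 + 1 = 26
d²(u, Lyra) = (8−6)² + (7−5)² = 4 + 4 = 8
Sorted ascending: Delta, Lyra, Kappa, … — the second-nearest is Lyra.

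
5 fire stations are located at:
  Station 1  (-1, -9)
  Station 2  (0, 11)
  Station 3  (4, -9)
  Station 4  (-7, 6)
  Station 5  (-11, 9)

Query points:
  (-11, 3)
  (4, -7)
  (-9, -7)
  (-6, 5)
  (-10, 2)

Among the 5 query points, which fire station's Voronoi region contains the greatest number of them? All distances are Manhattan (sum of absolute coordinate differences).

Station 4

(-11, 3) — d to each: Station 1:22, Station 2:19, Station 3:27, Station 4:7, Station 5:6 → nearest is Station 5
(4, -7) — d to each: Station 1:7, Station 2:22, Station 3:2, Station 4:24, Station 5:31 → nearest is Station 3
(-9, -7) — d to each: Station 1:10, Station 2:27, Station 3:15, Station 4:15, Station 5:18 → nearest is Station 1
(-6, 5) — d to each: Station 1:19, Station 2:12, Station 3:24, Station 4:2, Station 5:9 → nearest is Station 4
(-10, 2) — d to each: Station 1:20, Station 2:19, Station 3:25, Station 4:7, Station 5:8 → nearest is Station 4
Tally — Station 1:1, Station 3:1, Station 4:2, Station 5:1. Station 4 captures the most (2).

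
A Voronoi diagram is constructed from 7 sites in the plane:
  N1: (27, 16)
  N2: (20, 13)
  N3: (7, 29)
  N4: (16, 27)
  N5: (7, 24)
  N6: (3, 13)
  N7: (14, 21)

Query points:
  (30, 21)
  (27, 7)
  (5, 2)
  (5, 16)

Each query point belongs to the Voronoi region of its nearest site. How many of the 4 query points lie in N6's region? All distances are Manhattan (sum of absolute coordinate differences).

2

(30, 21) — d to each: N1:8, N2:18, N3:31, N4:20, N5:26, N6:35, N7:16 → nearest is N1
(27, 7) — d to each: N1:9, N2:13, N3:42, N4:31, N5:37, N6:30, N7:27 → nearest is N1
(5, 2) — d to each: N1:36, N2:26, N3:29, N4:36, N5:24, N6:13, N7:28 → nearest is N6
(5, 16) — d to each: N1:22, N2:18, N3:15, N4:22, N5:10, N6:5, N7:14 → nearest is N6
2 of the 4 points have N6 as nearest.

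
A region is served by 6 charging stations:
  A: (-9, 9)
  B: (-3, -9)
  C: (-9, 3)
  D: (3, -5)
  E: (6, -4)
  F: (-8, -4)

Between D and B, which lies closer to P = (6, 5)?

D

Compare squared distances:
|PD|² = (6−3)² + (5−(-5))² = 9 + 100 = 109
|PB|² = (6−(-3))² + (5−(-9))² = 81 + 196 = 277
109 < 277, so D is closer.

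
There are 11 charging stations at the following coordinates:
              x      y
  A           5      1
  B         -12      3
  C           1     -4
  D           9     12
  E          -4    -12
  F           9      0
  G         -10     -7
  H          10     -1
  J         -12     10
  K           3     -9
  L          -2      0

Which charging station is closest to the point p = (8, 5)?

Squared Euclidean distances:
|pA|² = 9 + 16 = 25
|pB|² = 400 + 4 = 404
|pC|² = 49 + 81 = 130
|pD|² = 1 + 49 = 50
|pE|² = 144 + 289 = 433
|pF|² = 1 + 25 = 26
|pG|² = 324 + 144 = 468
|pH|² = 4 + 36 = 40
|pJ|² = 400 + 25 = 425
|pK|² = 25 + 196 = 221
|pL|² = 100 + 25 = 125
A is nearest.

A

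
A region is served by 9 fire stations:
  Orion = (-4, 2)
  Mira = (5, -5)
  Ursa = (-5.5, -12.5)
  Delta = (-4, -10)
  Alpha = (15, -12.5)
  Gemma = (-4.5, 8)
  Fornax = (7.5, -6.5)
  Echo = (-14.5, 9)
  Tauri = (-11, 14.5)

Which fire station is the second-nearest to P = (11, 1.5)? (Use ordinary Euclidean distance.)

Squared Euclidean distances:
d²(P, Orion) = (11−(-4))² + (1.5−2)² = 225 + 0.25 = 225.25
d²(P, Mira) = (11−5)² + (1.5−(-5))² = 36 + 42.25 = 78.25
d²(P, Ursa) = (11−(-5.5))² + (1.5−(-12.5))² = 272.25 + 196 = 468.25
d²(P, Delta) = (11−(-4))² + (1.5−(-10))² = 225 + 132.25 = 357.25
d²(P, Alpha) = (11−15)² + (1.5−(-12.5))² = 16 + 196 = 212
d²(P, Gemma) = (11−(-4.5))² + (1.5−8)² = 240.25 + 42.25 = 282.5
d²(P, Fornax) = (11−7.5)² + (1.5−(-6.5))² = 12.25 + 64 = 76.25
d²(P, Echo) = (11−(-14.5))² + (1.5−9)² = 650.25 + 56.25 = 706.5
d²(P, Tauri) = (11−(-11))² + (1.5−14.5)² = 484 + 169 = 653
Sorted ascending: Fornax, Mira, Alpha, … — the second-nearest is Mira.

Mira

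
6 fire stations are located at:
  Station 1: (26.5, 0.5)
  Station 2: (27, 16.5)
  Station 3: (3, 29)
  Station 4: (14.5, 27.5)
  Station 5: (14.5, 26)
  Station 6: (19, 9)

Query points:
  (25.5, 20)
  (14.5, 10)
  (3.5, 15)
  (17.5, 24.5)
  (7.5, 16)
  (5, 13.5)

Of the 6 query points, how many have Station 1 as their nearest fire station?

0

(25.5, 20) — d² to each: Station 1:381.25, Station 2:14.5, Station 3:587.25, Station 4:177.25, Station 5:157, Station 6:163.25 → nearest is Station 2
(14.5, 10) — d² to each: Station 1:234.25, Station 2:198.5, Station 3:493.25, Station 4:306.25, Station 5:256, Station 6:21.25 → nearest is Station 6
(3.5, 15) — d² to each: Station 1:739.25, Station 2:554.5, Station 3:196.25, Station 4:277.25, Station 5:242, Station 6:276.25 → nearest is Station 3
(17.5, 24.5) — d² to each: Station 1:657, Station 2:154.25, Station 3:230.5, Station 4:18, Station 5:11.25, Station 6:242.5 → nearest is Station 5
(7.5, 16) — d² to each: Station 1:601.25, Station 2:380.5, Station 3:189.25, Station 4:181.25, Station 5:149, Station 6:181.25 → nearest is Station 5
(5, 13.5) — d² to each: Station 1:631.25, Station 2:493, Station 3:244.25, Station 4:286.25, Station 5:246.5, Station 6:216.25 → nearest is Station 6
0 of the 6 points have Station 1 as nearest.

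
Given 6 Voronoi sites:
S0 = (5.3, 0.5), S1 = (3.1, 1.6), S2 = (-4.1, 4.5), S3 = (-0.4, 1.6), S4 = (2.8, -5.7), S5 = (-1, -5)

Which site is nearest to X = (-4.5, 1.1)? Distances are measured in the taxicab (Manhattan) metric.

d(X,S0) = 9.8 + 0.6 = 10.4
d(X,S1) = 7.6 + 0.5 = 8.1
d(X,S2) = 0.4 + 3.4 = 3.8
d(X,S3) = 4.1 + 0.5 = 4.6
d(X,S4) = 7.3 + 6.8 = 14.1
d(X,S5) = 3.5 + 6.1 = 9.6
S2 is nearest.

S2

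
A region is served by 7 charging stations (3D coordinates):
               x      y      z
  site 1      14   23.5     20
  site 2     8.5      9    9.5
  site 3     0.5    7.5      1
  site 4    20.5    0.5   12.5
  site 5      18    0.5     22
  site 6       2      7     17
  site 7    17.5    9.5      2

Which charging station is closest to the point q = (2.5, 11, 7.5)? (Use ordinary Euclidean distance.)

site 2

Squared Euclidean distances:
d²(q, site 1) = 132.25 + 156.25 + 156.25 = 444.75
d²(q, site 2) = 36 + 4 + 4 = 44
d²(q, site 3) = 4 + 12.25 + 42.25 = 58.5
d²(q, site 4) = 324 + 110.25 + 25 = 459.25
d²(q, site 5) = 240.25 + 110.25 + 210.25 = 560.75
d²(q, site 6) = 0.25 + 16 + 90.25 = 106.5
d²(q, site 7) = 225 + 2.25 + 30.25 = 257.5
Minimum is at site 2.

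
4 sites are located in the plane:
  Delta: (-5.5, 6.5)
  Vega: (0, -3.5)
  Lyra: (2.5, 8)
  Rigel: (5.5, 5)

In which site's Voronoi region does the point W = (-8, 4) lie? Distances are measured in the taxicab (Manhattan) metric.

d(W, Delta) = |-8−(-5.5)| + |4−6.5| = 2.5 + 2.5 = 5
d(W, Vega) = |-8−0| + |4−(-3.5)| = 8 + 7.5 = 15.5
d(W, Lyra) = |-8−2.5| + |4−8| = 10.5 + 4 = 14.5
d(W, Rigel) = |-8−5.5| + |4−5| = 13.5 + 1 = 14.5
Minimum is at Delta.

Delta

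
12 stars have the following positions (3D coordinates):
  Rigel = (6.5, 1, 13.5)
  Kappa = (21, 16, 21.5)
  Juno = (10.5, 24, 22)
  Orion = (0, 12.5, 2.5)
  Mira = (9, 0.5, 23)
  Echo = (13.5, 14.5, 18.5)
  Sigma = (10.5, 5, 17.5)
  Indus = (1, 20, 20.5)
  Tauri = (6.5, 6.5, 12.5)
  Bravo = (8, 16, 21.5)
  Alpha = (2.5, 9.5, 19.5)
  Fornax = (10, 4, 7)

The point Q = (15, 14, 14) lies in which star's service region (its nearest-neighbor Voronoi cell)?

Compare squared distances (the ordering matches that of the actual distances):
d²(Q, Rigel) = (15−6.5)² + (14−1)² + (14−13.5)² = 72.25 + 169 + 0.25 = 241.5
d²(Q, Kappa) = (15−21)² + (14−16)² + (14−21.5)² = 36 + 4 + 56.25 = 96.25
d²(Q, Juno) = (15−10.5)² + (14−24)² + (14−22)² = 20.25 + 100 + 64 = 184.25
d²(Q, Orion) = (15−0)² + (14−12.5)² + (14−2.5)² = 225 + 2.25 + 132.25 = 359.5
d²(Q, Mira) = (15−9)² + (14−0.5)² + (14−23)² = 36 + 182.25 + 81 = 299.25
d²(Q, Echo) = (15−13.5)² + (14−14.5)² + (14−18.5)² = 2.25 + 0.25 + 20.25 = 22.75
d²(Q, Sigma) = (15−10.5)² + (14−5)² + (14−17.5)² = 20.25 + 81 + 12.25 = 113.5
d²(Q, Indus) = (15−1)² + (14−20)² + (14−20.5)² = 196 + 36 + 42.25 = 274.25
d²(Q, Tauri) = (15−6.5)² + (14−6.5)² + (14−12.5)² = 72.25 + 56.25 + 2.25 = 130.75
d²(Q, Bravo) = (15−8)² + (14−16)² + (14−21.5)² = 49 + 4 + 56.25 = 109.25
d²(Q, Alpha) = (15−2.5)² + (14−9.5)² + (14−19.5)² = 156.25 + 20.25 + 30.25 = 206.75
d²(Q, Fornax) = (15−10)² + (14−4)² + (14−7)² = 25 + 100 + 49 = 174
Minimum is at Echo.

Echo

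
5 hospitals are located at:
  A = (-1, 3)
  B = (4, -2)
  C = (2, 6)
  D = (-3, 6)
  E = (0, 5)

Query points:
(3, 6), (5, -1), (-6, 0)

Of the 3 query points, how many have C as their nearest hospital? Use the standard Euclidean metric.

(3, 6) — d² to each: A:25, B:65, C:1, D:36, E:10 → nearest is C
(5, -1) — d² to each: A:52, B:2, C:58, D:113, E:61 → nearest is B
(-6, 0) — d² to each: A:34, B:104, C:100, D:45, E:61 → nearest is A
1 of the 3 points has C as nearest.

1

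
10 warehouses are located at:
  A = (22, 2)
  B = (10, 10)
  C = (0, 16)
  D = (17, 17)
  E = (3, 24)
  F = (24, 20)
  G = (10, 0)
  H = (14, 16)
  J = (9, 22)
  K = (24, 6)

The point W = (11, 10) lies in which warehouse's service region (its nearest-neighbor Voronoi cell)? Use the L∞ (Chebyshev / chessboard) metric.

d(W,A) = max(11, 8) = 11
d(W,B) = max(1, 0) = 1
d(W,C) = max(11, 6) = 11
d(W,D) = max(6, 7) = 7
d(W,E) = max(8, 14) = 14
d(W,F) = max(13, 10) = 13
d(W,G) = max(1, 10) = 10
d(W,H) = max(3, 6) = 6
d(W,J) = max(2, 12) = 12
d(W,K) = max(13, 4) = 13
Minimum is at B.

B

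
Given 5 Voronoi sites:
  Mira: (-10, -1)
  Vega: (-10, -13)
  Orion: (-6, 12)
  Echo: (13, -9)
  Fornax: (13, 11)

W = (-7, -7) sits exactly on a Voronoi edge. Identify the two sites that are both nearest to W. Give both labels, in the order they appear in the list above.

Mira and Vega

Squared distances from W to each site:
d²(W, Mira) = (-7−(-10))² + (-7−(-1))² = 9 + 36 = 45
d²(W, Vega) = (-7−(-10))² + (-7−(-13))² = 9 + 36 = 45
d²(W, Orion) = (-7−(-6))² + (-7−12)² = 1 + 361 = 362
d²(W, Echo) = (-7−13)² + (-7−(-9))² = 400 + 4 = 404
d²(W, Fornax) = (-7−13)² + (-7−11)² = 400 + 324 = 724
W is equidistant from Mira and Vega (both at squared distance 45), and every other site is strictly farther — so W lies on the Mira–Vega Voronoi edge.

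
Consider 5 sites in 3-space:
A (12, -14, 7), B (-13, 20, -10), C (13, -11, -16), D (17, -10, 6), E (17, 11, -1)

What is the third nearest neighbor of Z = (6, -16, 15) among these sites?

Squared Euclidean distances:
|ZA|² = (6−12)² + (-16−(-14))² + (15−7)² = 36 + 4 + 64 = 104
|ZB|² = (6−(-13))² + (-16−20)² + (15−(-10))² = 361 + 1296 + 625 = 2282
|ZC|² = (6−13)² + (-16−(-11))² + (15−(-16))² = 49 + 25 + 961 = 1035
|ZD|² = (6−17)² + (-16−(-10))² + (15−6)² = 121 + 36 + 81 = 238
|ZE|² = (6−17)² + (-16−11)² + (15−(-1))² = 121 + 729 + 256 = 1106
Sorted ascending: A, D, C, E, … — the third-nearest is C.

C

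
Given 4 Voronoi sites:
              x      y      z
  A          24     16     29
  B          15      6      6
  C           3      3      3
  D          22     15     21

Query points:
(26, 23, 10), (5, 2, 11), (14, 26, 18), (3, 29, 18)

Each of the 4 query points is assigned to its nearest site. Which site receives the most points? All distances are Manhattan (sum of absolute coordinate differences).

D

(26, 23, 10) — d to each: A:28, B:32, C:50, D:23 → nearest is D
(5, 2, 11) — d to each: A:51, B:19, C:11, D:40 → nearest is C
(14, 26, 18) — d to each: A:31, B:33, C:49, D:22 → nearest is D
(3, 29, 18) — d to each: A:45, B:47, C:41, D:36 → nearest is D
Tally — C:1, D:3. D captures the most (3).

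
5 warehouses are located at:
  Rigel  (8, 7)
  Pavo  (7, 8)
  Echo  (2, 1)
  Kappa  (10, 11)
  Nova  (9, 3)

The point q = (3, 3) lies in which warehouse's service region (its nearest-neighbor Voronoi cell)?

Compare squared distances (the ordering matches that of the actual distances):
d²(q, Rigel) = (3−8)² + (3−7)² = 25 + 16 = 41
d²(q, Pavo) = (3−7)² + (3−8)² = 16 + 25 = 41
d²(q, Echo) = (3−2)² + (3−1)² = 1 + 4 = 5
d²(q, Kappa) = (3−10)² + (3−11)² = 49 + 64 = 113
d²(q, Nova) = (3−9)² + (3−3)² = 36 + 0 = 36
Echo is nearest.

Echo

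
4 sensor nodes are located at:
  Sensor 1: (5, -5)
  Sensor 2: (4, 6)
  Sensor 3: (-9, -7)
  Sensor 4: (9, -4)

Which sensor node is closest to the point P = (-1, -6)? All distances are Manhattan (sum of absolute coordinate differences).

Sensor 1

d(P, Sensor 1) = |-1−5| + |-6−(-5)| = 6 + 1 = 7
d(P, Sensor 2) = |-1−4| + |-6−6| = 5 + 12 = 17
d(P, Sensor 3) = |-1−(-9)| + |-6−(-7)| = 8 + 1 = 9
d(P, Sensor 4) = |-1−9| + |-6−(-4)| = 10 + 2 = 12
Minimum is at Sensor 1.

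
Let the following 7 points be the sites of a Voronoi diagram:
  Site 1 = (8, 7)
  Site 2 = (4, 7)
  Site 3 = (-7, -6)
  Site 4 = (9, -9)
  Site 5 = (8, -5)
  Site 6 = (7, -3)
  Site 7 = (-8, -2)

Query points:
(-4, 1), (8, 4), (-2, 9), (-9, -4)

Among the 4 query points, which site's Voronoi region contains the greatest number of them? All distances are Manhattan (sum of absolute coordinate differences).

(-4, 1) — d to each: Site 1:18, Site 2:14, Site 3:10, Site 4:23, Site 5:18, Site 6:15, Site 7:7 → nearest is Site 7
(8, 4) — d to each: Site 1:3, Site 2:7, Site 3:25, Site 4:14, Site 5:9, Site 6:8, Site 7:22 → nearest is Site 1
(-2, 9) — d to each: Site 1:12, Site 2:8, Site 3:20, Site 4:29, Site 5:24, Site 6:21, Site 7:17 → nearest is Site 2
(-9, -4) — d to each: Site 1:28, Site 2:24, Site 3:4, Site 4:23, Site 5:18, Site 6:17, Site 7:3 → nearest is Site 7
Tally — Site 1:1, Site 2:1, Site 7:2. Site 7 captures the most (2).

Site 7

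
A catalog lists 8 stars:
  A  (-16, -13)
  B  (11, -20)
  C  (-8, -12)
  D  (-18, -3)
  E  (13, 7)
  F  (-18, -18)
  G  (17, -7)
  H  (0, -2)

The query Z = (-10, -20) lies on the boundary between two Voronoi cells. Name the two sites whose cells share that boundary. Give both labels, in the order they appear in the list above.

Squared distances from Z to each site:
|ZA|² = (-10−(-16))² + (-20−(-13))² = 36 + 49 = 85
|ZB|² = (-10−11)² + (-20−(-20))² = 441 + 0 = 441
|ZC|² = (-10−(-8))² + (-20−(-12))² = 4 + 64 = 68
|ZD|² = (-10−(-18))² + (-20−(-3))² = 64 + 289 = 353
|ZE|² = (-10−13)² + (-20−7)² = 529 + 729 = 1258
|ZF|² = (-10−(-18))² + (-20−(-18))² = 64 + 4 = 68
|ZG|² = (-10−17)² + (-20−(-7))² = 729 + 169 = 898
|ZH|² = (-10−0)² + (-20−(-2))² = 100 + 324 = 424
Z is equidistant from C and F (both at squared distance 68), and every other site is strictly farther — so Z lies on the C–F Voronoi edge.

C and F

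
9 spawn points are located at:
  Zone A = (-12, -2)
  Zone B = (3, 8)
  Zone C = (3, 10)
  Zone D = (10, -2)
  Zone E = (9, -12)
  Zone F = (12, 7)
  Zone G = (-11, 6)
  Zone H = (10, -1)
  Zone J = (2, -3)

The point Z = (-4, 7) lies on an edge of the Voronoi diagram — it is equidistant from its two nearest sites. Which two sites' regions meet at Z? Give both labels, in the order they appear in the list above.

Zone B and Zone G

Squared distances from Z to each site:
d²(Z, Zone A) = 64 + 81 = 145
d²(Z, Zone B) = 49 + 1 = 50
d²(Z, Zone C) = 49 + 9 = 58
d²(Z, Zone D) = 196 + 81 = 277
d²(Z, Zone E) = 169 + 361 = 530
d²(Z, Zone F) = 256 + 0 = 256
d²(Z, Zone G) = 49 + 1 = 50
d²(Z, Zone H) = 196 + 64 = 260
d²(Z, Zone J) = 36 + 100 = 136
Z is equidistant from Zone B and Zone G (both at squared distance 50), and every other site is strictly farther — so Z lies on the Zone B–Zone G Voronoi edge.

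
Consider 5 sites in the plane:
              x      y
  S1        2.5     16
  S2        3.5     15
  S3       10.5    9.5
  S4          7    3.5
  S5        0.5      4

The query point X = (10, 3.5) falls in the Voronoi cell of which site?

S4

Squared Euclidean distances:
|XS1|² = (10−2.5)² + (3.5−16)² = 56.25 + 156.25 = 212.5
|XS2|² = (10−3.5)² + (3.5−15)² = 42.25 + 132.25 = 174.5
|XS3|² = (10−10.5)² + (3.5−9.5)² = 0.25 + 36 = 36.25
|XS4|² = (10−7)² + (3.5−3.5)² = 9 + 0 = 9
|XS5|² = (10−0.5)² + (3.5−4)² = 90.25 + 0.25 = 90.5
The smallest is to S4, so X lies in the Voronoi region of S4.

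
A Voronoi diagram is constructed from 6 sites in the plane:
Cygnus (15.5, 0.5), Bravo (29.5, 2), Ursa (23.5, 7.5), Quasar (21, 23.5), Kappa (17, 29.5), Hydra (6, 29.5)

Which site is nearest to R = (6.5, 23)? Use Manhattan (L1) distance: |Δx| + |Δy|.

d(R, Cygnus) = |6.5−15.5| + |23−0.5| = 9 + 22.5 = 31.5
d(R, Bravo) = |6.5−29.5| + |23−2| = 23 + 21 = 44
d(R, Ursa) = |6.5−23.5| + |23−7.5| = 17 + 15.5 = 32.5
d(R, Quasar) = |6.5−21| + |23−23.5| = 14.5 + 0.5 = 15
d(R, Kappa) = |6.5−17| + |23−29.5| = 10.5 + 6.5 = 17
d(R, Hydra) = |6.5−6| + |23−29.5| = 0.5 + 6.5 = 7
Hydra is nearest.

Hydra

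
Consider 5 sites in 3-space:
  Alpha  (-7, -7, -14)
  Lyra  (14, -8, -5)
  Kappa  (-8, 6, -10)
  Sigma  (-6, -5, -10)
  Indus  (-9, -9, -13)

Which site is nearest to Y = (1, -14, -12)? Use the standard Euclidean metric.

Since √ is increasing, it suffices to compare squared distances:
d²(Y, Alpha) = 64 + 49 + 4 = 117
d²(Y, Lyra) = 169 + 36 + 49 = 254
d²(Y, Kappa) = 81 + 400 + 4 = 485
d²(Y, Sigma) = 49 + 81 + 4 = 134
d²(Y, Indus) = 100 + 25 + 1 = 126
The smallest is to Alpha, so Y lies in the Voronoi region of Alpha.

Alpha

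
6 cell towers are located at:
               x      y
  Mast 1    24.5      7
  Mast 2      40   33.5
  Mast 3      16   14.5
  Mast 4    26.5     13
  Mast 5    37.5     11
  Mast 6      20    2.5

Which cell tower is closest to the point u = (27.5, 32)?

Squared Euclidean distances:
d²(u, Mast 1) = (27.5−24.5)² + (32−7)² = 9 + 625 = 634
d²(u, Mast 2) = (27.5−40)² + (32−33.5)² = 156.25 + 2.25 = 158.5
d²(u, Mast 3) = (27.5−16)² + (32−14.5)² = 132.25 + 306.25 = 438.5
d²(u, Mast 4) = (27.5−26.5)² + (32−13)² = 1 + 361 = 362
d²(u, Mast 5) = (27.5−37.5)² + (32−11)² = 100 + 441 = 541
d²(u, Mast 6) = (27.5−20)² + (32−2.5)² = 56.25 + 870.25 = 926.5
The smallest is to Mast 2, so u lies in the Voronoi region of Mast 2.

Mast 2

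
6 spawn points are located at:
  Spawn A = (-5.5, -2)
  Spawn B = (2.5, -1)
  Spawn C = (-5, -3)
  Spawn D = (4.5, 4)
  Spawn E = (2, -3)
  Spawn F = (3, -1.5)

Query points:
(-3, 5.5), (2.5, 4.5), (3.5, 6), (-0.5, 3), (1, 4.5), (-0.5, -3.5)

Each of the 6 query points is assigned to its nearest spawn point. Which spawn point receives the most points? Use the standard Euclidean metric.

(-3, 5.5) — d² to each: Spawn A:62.5, Spawn B:72.5, Spawn C:76.25, Spawn D:58.5, Spawn E:97.25, Spawn F:85 → nearest is Spawn D
(2.5, 4.5) — d² to each: Spawn A:106.25, Spawn B:30.25, Spawn C:112.5, Spawn D:4.25, Spawn E:56.5, Spawn F:36.25 → nearest is Spawn D
(3.5, 6) — d² to each: Spawn A:145, Spawn B:50, Spawn C:153.25, Spawn D:5, Spawn E:83.25, Spawn F:56.5 → nearest is Spawn D
(-0.5, 3) — d² to each: Spawn A:50, Spawn B:25, Spawn C:56.25, Spawn D:26, Spawn E:42.25, Spawn F:32.5 → nearest is Spawn B
(1, 4.5) — d² to each: Spawn A:84.5, Spawn B:32.5, Spawn C:92.25, Spawn D:12.5, Spawn E:57.25, Spawn F:40 → nearest is Spawn D
(-0.5, -3.5) — d² to each: Spawn A:27.25, Spawn B:15.25, Spawn C:20.5, Spawn D:81.25, Spawn E:6.5, Spawn F:16.25 → nearest is Spawn E
Tally — Spawn B:1, Spawn D:4, Spawn E:1. Spawn D captures the most (4).

Spawn D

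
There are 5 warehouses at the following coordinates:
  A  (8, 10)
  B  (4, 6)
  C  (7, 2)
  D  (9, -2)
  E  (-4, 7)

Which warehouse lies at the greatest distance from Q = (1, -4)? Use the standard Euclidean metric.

Since √ is increasing, it suffices to compare squared distances:
|QA|² = (1−8)² + (-4−10)² = 49 + 196 = 245
|QB|² = (1−4)² + (-4−6)² = 9 + 100 = 109
|QC|² = (1−7)² + (-4−2)² = 36 + 36 = 72
|QD|² = (1−9)² + (-4−(-2))² = 64 + 4 = 68
|QE|² = (1−(-4))² + (-4−7)² = 25 + 121 = 146
The largest is to A.

A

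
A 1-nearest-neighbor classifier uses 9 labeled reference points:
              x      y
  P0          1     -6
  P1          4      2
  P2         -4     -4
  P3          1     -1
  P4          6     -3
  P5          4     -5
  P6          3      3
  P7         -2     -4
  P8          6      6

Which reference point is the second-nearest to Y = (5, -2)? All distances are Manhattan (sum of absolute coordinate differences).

d(Y,P0) = |5−1| + |-2−(-6)| = 4 + 4 = 8
d(Y,P1) = |5−4| + |-2−2| = 1 + 4 = 5
d(Y,P2) = |5−(-4)| + |-2−(-4)| = 9 + 2 = 11
d(Y,P3) = |5−1| + |-2−(-1)| = 4 + 1 = 5
d(Y,P4) = |5−6| + |-2−(-3)| = 1 + 1 = 2
d(Y,P5) = |5−4| + |-2−(-5)| = 1 + 3 = 4
d(Y,P6) = |5−3| + |-2−3| = 2 + 5 = 7
d(Y,P7) = |5−(-2)| + |-2−(-4)| = 7 + 2 = 9
d(Y,P8) = |5−6| + |-2−6| = 1 + 8 = 9
Sorted ascending: P4, P5, P1, … — the second-nearest is P5.

P5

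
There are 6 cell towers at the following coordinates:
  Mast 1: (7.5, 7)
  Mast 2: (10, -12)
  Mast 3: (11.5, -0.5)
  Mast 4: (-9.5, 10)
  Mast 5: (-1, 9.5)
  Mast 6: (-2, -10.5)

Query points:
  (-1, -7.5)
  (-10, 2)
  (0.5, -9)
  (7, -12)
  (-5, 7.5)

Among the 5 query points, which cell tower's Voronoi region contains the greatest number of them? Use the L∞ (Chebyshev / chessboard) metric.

Mast 6

(-1, -7.5) — d to each: Mast 1:14.5, Mast 2:11, Mast 3:12.5, Mast 4:17.5, Mast 5:17, Mast 6:3 → nearest is Mast 6
(-10, 2) — d to each: Mast 1:17.5, Mast 2:20, Mast 3:21.5, Mast 4:8, Mast 5:9, Mast 6:12.5 → nearest is Mast 4
(0.5, -9) — d to each: Mast 1:16, Mast 2:9.5, Mast 3:11, Mast 4:19, Mast 5:18.5, Mast 6:2.5 → nearest is Mast 6
(7, -12) — d to each: Mast 1:19, Mast 2:3, Mast 3:11.5, Mast 4:22, Mast 5:21.5, Mast 6:9 → nearest is Mast 2
(-5, 7.5) — d to each: Mast 1:12.5, Mast 2:19.5, Mast 3:16.5, Mast 4:4.5, Mast 5:4, Mast 6:18 → nearest is Mast 5
Tally — Mast 2:1, Mast 4:1, Mast 5:1, Mast 6:2. Mast 6 captures the most (2).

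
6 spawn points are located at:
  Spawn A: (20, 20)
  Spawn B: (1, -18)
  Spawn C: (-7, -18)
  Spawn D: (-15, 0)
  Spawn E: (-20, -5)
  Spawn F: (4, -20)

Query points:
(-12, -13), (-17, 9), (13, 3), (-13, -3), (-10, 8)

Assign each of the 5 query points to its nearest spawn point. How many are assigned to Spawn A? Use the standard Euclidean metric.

1

(-12, -13) — d² to each: Spawn A:2113, Spawn B:194, Spawn C:50, Spawn D:178, Spawn E:128, Spawn F:305 → nearest is Spawn C
(-17, 9) — d² to each: Spawn A:1490, Spawn B:1053, Spawn C:829, Spawn D:85, Spawn E:205, Spawn F:1282 → nearest is Spawn D
(13, 3) — d² to each: Spawn A:338, Spawn B:585, Spawn C:841, Spawn D:793, Spawn E:1153, Spawn F:610 → nearest is Spawn A
(-13, -3) — d² to each: Spawn A:1618, Spawn B:421, Spawn C:261, Spawn D:13, Spawn E:53, Spawn F:578 → nearest is Spawn D
(-10, 8) — d² to each: Spawn A:1044, Spawn B:797, Spawn C:685, Spawn D:89, Spawn E:269, Spawn F:980 → nearest is Spawn D
1 of the 5 points has Spawn A as nearest.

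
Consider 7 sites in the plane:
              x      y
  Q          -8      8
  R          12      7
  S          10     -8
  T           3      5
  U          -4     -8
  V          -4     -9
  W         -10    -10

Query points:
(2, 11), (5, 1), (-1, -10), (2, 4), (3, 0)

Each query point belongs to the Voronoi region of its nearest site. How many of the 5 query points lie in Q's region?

0

(2, 11) — d² to each: Q:109, R:116, S:425, T:37, U:397, V:436, W:585 → nearest is T
(5, 1) — d² to each: Q:218, R:85, S:106, T:20, U:162, V:181, W:346 → nearest is T
(-1, -10) — d² to each: Q:373, R:458, S:125, T:241, U:13, V:10, W:81 → nearest is V
(2, 4) — d² to each: Q:116, R:109, S:208, T:2, U:180, V:205, W:340 → nearest is T
(3, 0) — d² to each: Q:185, R:130, S:113, T:25, U:113, V:130, W:269 → nearest is T
0 of the 5 points have Q as nearest.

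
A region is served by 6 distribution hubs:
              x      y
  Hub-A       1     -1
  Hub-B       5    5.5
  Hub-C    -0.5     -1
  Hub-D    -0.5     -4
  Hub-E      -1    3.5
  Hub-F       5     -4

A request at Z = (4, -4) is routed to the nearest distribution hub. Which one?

Hub-F

Squared Euclidean distances:
d²(Z, Hub-A) = (4−1)² + (-4−(-1))² = 9 + 9 = 18
d²(Z, Hub-B) = (4−5)² + (-4−5.5)² = 1 + 90.25 = 91.25
d²(Z, Hub-C) = (4−(-0.5))² + (-4−(-1))² = 20.25 + 9 = 29.25
d²(Z, Hub-D) = (4−(-0.5))² + (-4−(-4))² = 20.25 + 0 = 20.25
d²(Z, Hub-E) = (4−(-1))² + (-4−3.5)² = 25 + 56.25 = 81.25
d²(Z, Hub-F) = (4−5)² + (-4−(-4))² = 1 + 0 = 1
Hub-F is nearest.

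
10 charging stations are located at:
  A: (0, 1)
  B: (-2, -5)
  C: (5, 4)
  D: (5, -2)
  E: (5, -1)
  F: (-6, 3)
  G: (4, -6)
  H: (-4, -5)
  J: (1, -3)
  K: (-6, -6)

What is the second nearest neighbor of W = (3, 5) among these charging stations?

Squared Euclidean distances:
|WA|² = (3−0)² + (5−1)² = 9 + 16 = 25
|WB|² = (3−(-2))² + (5−(-5))² = 25 + 100 = 125
|WC|² = (3−5)² + (5−4)² = 4 + 1 = 5
|WD|² = (3−5)² + (5−(-2))² = 4 + 49 = 53
|WE|² = (3−5)² + (5−(-1))² = 4 + 36 = 40
|WF|² = (3−(-6))² + (5−3)² = 81 + 4 = 85
|WG|² = (3−4)² + (5−(-6))² = 1 + 121 = 122
|WH|² = (3−(-4))² + (5−(-5))² = 49 + 100 = 149
|WJ|² = (3−1)² + (5−(-3))² = 4 + 64 = 68
|WK|² = (3−(-6))² + (5−(-6))² = 81 + 121 = 202
Sorted ascending: C, A, E, … — the second-nearest is A.

A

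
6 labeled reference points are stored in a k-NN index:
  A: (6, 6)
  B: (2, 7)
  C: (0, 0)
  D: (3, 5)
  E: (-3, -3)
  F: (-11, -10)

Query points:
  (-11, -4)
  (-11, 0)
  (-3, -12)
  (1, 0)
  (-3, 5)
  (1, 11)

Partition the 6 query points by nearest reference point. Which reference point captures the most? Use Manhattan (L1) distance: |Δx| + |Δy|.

(-11, -4) — d to each: A:27, B:24, C:15, D:23, E:9, F:6 → nearest is F
(-11, 0) — d to each: A:23, B:20, C:11, D:19, E:11, F:10 → nearest is F
(-3, -12) — d to each: A:27, B:24, C:15, D:23, E:9, F:10 → nearest is E
(1, 0) — d to each: A:11, B:8, C:1, D:7, E:7, F:22 → nearest is C
(-3, 5) — d to each: A:10, B:7, C:8, D:6, E:8, F:23 → nearest is D
(1, 11) — d to each: A:10, B:5, C:12, D:8, E:18, F:33 → nearest is B
Tally — B:1, C:1, D:1, E:1, F:2. F captures the most (2).

F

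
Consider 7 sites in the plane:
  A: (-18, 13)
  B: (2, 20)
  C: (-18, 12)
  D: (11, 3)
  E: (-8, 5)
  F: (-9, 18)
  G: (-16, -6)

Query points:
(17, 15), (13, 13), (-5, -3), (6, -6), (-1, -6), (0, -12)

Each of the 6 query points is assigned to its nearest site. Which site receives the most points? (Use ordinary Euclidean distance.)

(17, 15) — d² to each: A:1229, B:250, C:1234, D:180, E:725, F:685, G:1530 → nearest is D
(13, 13) — d² to each: A:961, B:170, C:962, D:104, E:505, F:509, G:1202 → nearest is D
(-5, -3) — d² to each: A:425, B:578, C:394, D:292, E:73, F:457, G:130 → nearest is E
(6, -6) — d² to each: A:937, B:692, C:900, D:106, E:317, F:801, G:484 → nearest is D
(-1, -6) — d² to each: A:650, B:685, C:613, D:225, E:170, F:640, G:225 → nearest is E
(0, -12) — d² to each: A:949, B:1028, C:900, D:346, E:353, F:981, G:292 → nearest is G
Tally — D:3, E:2, G:1. D captures the most (3).

D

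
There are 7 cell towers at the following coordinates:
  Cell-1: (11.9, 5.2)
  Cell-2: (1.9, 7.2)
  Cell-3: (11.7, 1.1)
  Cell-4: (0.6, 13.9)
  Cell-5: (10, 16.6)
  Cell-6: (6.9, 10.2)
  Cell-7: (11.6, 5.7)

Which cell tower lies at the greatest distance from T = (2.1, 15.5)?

Cell-3

Squared Euclidean distances:
d²(T, Cell-1) = (2.1−11.9)² + (15.5−5.2)² = 96.04 + 106.09 = 202.13
d²(T, Cell-2) = (2.1−1.9)² + (15.5−7.2)² = 0.04 + 68.89 = 68.93
d²(T, Cell-3) = (2.1−11.7)² + (15.5−1.1)² = 92.16 + 207.36 = 299.52
d²(T, Cell-4) = (2.1−0.6)² + (15.5−13.9)² = 2.25 + 2.56 = 4.81
d²(T, Cell-5) = (2.1−10)² + (15.5−16.6)² = 62.41 + 1.21 = 63.62
d²(T, Cell-6) = (2.1−6.9)² + (15.5−10.2)² = 23.04 + 28.09 = 51.13
d²(T, Cell-7) = (2.1−11.6)² + (15.5−5.7)² = 90.25 + 96.04 = 186.29
The largest is to Cell-3.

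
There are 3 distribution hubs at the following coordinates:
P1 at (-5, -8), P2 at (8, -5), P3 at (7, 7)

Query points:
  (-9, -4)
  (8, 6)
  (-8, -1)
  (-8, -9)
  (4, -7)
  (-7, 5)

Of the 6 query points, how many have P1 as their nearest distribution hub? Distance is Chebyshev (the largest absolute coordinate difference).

4

(-9, -4) — d to each: P1:4, P2:17, P3:16 → nearest is P1
(8, 6) — d to each: P1:14, P2:11, P3:1 → nearest is P3
(-8, -1) — d to each: P1:7, P2:16, P3:15 → nearest is P1
(-8, -9) — d to each: P1:3, P2:16, P3:16 → nearest is P1
(4, -7) — d to each: P1:9, P2:4, P3:14 → nearest is P2
(-7, 5) — d to each: P1:13, P2:15, P3:14 → nearest is P1
4 of the 6 points have P1 as nearest.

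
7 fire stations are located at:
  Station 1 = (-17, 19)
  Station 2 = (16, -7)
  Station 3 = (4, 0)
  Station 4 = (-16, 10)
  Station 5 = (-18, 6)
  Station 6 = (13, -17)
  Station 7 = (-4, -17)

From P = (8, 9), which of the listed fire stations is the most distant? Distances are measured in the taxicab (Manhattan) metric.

Station 7

d(P, Station 1) = |8−(-17)| + |9−19| = 25 + 10 = 35
d(P, Station 2) = |8−16| + |9−(-7)| = 8 + 16 = 24
d(P, Station 3) = |8−4| + |9−0| = 4 + 9 = 13
d(P, Station 4) = |8−(-16)| + |9−10| = 24 + 1 = 25
d(P, Station 5) = |8−(-18)| + |9−6| = 26 + 3 = 29
d(P, Station 6) = |8−13| + |9−(-17)| = 5 + 26 = 31
d(P, Station 7) = |8−(-4)| + |9−(-17)| = 12 + 26 = 38
The largest is to Station 7.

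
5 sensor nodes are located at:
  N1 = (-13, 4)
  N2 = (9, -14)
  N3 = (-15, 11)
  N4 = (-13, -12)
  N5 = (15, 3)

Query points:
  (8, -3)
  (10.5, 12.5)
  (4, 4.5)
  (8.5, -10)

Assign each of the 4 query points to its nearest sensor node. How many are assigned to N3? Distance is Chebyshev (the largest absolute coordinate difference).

(8, -3) — d to each: N1:21, N2:11, N3:23, N4:21, N5:7 → nearest is N5
(10.5, 12.5) — d to each: N1:23.5, N2:26.5, N3:25.5, N4:24.5, N5:9.5 → nearest is N5
(4, 4.5) — d to each: N1:17, N2:18.5, N3:19, N4:17, N5:11 → nearest is N5
(8.5, -10) — d to each: N1:21.5, N2:4, N3:23.5, N4:21.5, N5:13 → nearest is N2
0 of the 4 points have N3 as nearest.

0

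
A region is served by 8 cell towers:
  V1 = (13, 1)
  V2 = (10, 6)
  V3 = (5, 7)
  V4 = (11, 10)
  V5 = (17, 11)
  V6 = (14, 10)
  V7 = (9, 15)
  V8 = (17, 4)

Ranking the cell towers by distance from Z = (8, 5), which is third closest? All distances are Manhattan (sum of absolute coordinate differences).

d(Z,V1) = |8−13| + |5−1| = 5 + 4 = 9
d(Z,V2) = |8−10| + |5−6| = 2 + 1 = 3
d(Z,V3) = |8−5| + |5−7| = 3 + 2 = 5
d(Z,V4) = |8−11| + |5−10| = 3 + 5 = 8
d(Z,V5) = |8−17| + |5−11| = 9 + 6 = 15
d(Z,V6) = |8−14| + |5−10| = 6 + 5 = 11
d(Z,V7) = |8−9| + |5−15| = 1 + 10 = 11
d(Z,V8) = |8−17| + |5−4| = 9 + 1 = 10
Sorted ascending: V2, V3, V4, V1, … — the third-nearest is V4.

V4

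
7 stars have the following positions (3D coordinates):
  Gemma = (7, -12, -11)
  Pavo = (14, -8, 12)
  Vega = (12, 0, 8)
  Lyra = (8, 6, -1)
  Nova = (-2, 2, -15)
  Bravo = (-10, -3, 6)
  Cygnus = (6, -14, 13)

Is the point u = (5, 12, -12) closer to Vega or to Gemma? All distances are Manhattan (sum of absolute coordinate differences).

Gemma

d(u, Vega) = |5−12| + |12−0| + |-12−8| = 7 + 12 + 20 = 39
d(u, Gemma) = |5−7| + |12−(-12)| + |-12−(-11)| = 2 + 24 + 1 = 27
39 > 27, so Gemma is closer.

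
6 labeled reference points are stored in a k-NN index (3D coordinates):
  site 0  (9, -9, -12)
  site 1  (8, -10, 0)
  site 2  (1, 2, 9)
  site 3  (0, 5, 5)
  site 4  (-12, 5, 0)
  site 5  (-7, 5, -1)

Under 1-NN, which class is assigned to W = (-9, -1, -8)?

Compare squared distances (the ordering matches that of the actual distances):
d²(W, site 0) = (-9−9)² + (-1−(-9))² + (-8−(-12))² = 324 + 64 + 16 = 404
d²(W, site 1) = (-9−8)² + (-1−(-10))² + (-8−0)² = 289 + 81 + 64 = 434
d²(W, site 2) = (-9−1)² + (-1−2)² + (-8−9)² = 100 + 9 + 289 = 398
d²(W, site 3) = (-9−0)² + (-1−5)² + (-8−5)² = 81 + 36 + 169 = 286
d²(W, site 4) = (-9−(-12))² + (-1−5)² + (-8−0)² = 9 + 36 + 64 = 109
d²(W, site 5) = (-9−(-7))² + (-1−5)² + (-8−(-1))² = 4 + 36 + 49 = 89
Minimum is at site 5.

site 5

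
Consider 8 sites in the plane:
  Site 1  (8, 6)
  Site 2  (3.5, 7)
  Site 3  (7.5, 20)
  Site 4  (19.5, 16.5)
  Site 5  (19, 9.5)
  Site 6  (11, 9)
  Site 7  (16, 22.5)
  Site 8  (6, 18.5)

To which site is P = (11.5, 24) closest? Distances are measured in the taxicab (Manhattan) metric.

d(P, Site 1) = |11.5−8| + |24−6| = 3.5 + 18 = 21.5
d(P, Site 2) = |11.5−3.5| + |24−7| = 8 + 17 = 25
d(P, Site 3) = |11.5−7.5| + |24−20| = 4 + 4 = 8
d(P, Site 4) = |11.5−19.5| + |24−16.5| = 8 + 7.5 = 15.5
d(P, Site 5) = |11.5−19| + |24−9.5| = 7.5 + 14.5 = 22
d(P, Site 6) = |11.5−11| + |24−9| = 0.5 + 15 = 15.5
d(P, Site 7) = |11.5−16| + |24−22.5| = 4.5 + 1.5 = 6
d(P, Site 8) = |11.5−6| + |24−18.5| = 5.5 + 5.5 = 11
Site 7 is nearest.

Site 7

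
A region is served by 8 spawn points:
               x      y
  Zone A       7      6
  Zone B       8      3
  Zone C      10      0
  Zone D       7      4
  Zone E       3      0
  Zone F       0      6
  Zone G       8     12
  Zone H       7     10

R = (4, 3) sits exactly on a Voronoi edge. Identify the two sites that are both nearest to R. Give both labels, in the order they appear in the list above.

Zone D and Zone E

Squared distances from R to each site:
d²(R, Zone A) = 9 + 9 = 18
d²(R, Zone B) = 16 + 0 = 16
d²(R, Zone C) = 36 + 9 = 45
d²(R, Zone D) = 9 + 1 = 10
d²(R, Zone E) = 1 + 9 = 10
d²(R, Zone F) = 16 + 9 = 25
d²(R, Zone G) = 16 + 81 = 97
d²(R, Zone H) = 9 + 49 = 58
R is equidistant from Zone D and Zone E (both at squared distance 10), and every other site is strictly farther — so R lies on the Zone D–Zone E Voronoi edge.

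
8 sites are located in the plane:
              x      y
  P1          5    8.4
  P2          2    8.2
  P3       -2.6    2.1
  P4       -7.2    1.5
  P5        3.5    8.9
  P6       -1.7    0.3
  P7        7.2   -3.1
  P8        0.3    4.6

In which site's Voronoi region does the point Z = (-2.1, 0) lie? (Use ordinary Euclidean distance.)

Since √ is increasing, it suffices to compare squared distances:
|ZP1|² = (-2.1−5)² + (0−8.4)² = 50.41 + 70.56 = 120.97
|ZP2|² = (-2.1−2)² + (0−8.2)² = 16.81 + 67.24 = 84.05
|ZP3|² = (-2.1−(-2.6))² + (0−2.1)² = 0.25 + 4.41 = 4.66
|ZP4|² = (-2.1−(-7.2))² + (0−1.5)² = 26.01 + 2.25 = 28.26
|ZP5|² = (-2.1−3.5)² + (0−8.9)² = 31.36 + 79.21 = 110.57
|ZP6|² = (-2.1−(-1.7))² + (0−0.3)² = 0.16 + 0.09 = 0.25
|ZP7|² = (-2.1−7.2)² + (0−(-3.1))² = 86.49 + 9.61 = 96.1
|ZP8|² = (-2.1−0.3)² + (0−4.6)² = 5.76 + 21.16 = 26.92
P6 is nearest.

P6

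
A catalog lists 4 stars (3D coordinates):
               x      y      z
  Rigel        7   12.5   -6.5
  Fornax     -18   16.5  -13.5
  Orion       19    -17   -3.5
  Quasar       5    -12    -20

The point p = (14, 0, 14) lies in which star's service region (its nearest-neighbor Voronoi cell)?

Orion

Since √ is increasing, it suffices to compare squared distances:
d²(p, Rigel) = 49 + 156.25 + 420.25 = 625.5
d²(p, Fornax) = 1024 + 272.25 + 756.25 = 2052.5
d²(p, Orion) = 25 + 289 + 306.25 = 620.25
d²(p, Quasar) = 81 + 144 + 1156 = 1381
Minimum is at Orion.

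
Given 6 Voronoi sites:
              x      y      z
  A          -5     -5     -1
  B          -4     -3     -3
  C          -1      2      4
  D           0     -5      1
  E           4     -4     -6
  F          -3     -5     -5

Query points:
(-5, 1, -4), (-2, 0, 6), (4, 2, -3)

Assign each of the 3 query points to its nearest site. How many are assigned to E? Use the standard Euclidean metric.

1

(-5, 1, -4) — d² to each: A:45, B:18, C:81, D:86, E:110, F:41 → nearest is B
(-2, 0, 6) — d² to each: A:83, B:94, C:9, D:54, E:196, F:147 → nearest is C
(4, 2, -3) — d² to each: A:134, B:89, C:74, D:81, E:45, F:102 → nearest is E
1 of the 3 points has E as nearest.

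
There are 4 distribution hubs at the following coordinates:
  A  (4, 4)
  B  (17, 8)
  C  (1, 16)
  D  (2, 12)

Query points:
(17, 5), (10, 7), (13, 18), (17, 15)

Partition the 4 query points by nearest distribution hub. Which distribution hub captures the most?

(17, 5) — d² to each: A:170, B:9, C:377, D:274 → nearest is B
(10, 7) — d² to each: A:45, B:50, C:162, D:89 → nearest is A
(13, 18) — d² to each: A:277, B:116, C:148, D:157 → nearest is B
(17, 15) — d² to each: A:290, B:49, C:257, D:234 → nearest is B
Tally — A:1, B:3. B captures the most (3).

B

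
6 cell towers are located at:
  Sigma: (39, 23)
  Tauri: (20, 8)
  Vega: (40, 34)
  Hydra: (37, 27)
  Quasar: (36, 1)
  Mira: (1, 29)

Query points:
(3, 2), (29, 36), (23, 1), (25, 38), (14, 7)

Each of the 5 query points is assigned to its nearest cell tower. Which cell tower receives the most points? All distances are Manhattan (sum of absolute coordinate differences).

(3, 2) — d to each: Sigma:57, Tauri:23, Vega:69, Hydra:59, Quasar:34, Mira:29 → nearest is Tauri
(29, 36) — d to each: Sigma:23, Tauri:37, Vega:13, Hydra:17, Quasar:42, Mira:35 → nearest is Vega
(23, 1) — d to each: Sigma:38, Tauri:10, Vega:50, Hydra:40, Quasar:13, Mira:50 → nearest is Tauri
(25, 38) — d to each: Sigma:29, Tauri:35, Vega:19, Hydra:23, Quasar:48, Mira:33 → nearest is Vega
(14, 7) — d to each: Sigma:41, Tauri:7, Vega:53, Hydra:43, Quasar:28, Mira:35 → nearest is Tauri
Tally — Tauri:3, Vega:2. Tauri captures the most (3).

Tauri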